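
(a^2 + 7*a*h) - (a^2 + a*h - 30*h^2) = 6*a*h + 30*h^2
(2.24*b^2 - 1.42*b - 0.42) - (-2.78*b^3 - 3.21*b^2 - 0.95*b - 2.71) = 2.78*b^3 + 5.45*b^2 - 0.47*b + 2.29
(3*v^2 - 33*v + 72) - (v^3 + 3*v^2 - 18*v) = -v^3 - 15*v + 72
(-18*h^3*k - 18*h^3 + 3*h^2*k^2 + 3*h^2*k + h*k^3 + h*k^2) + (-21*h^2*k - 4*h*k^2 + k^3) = -18*h^3*k - 18*h^3 + 3*h^2*k^2 - 18*h^2*k + h*k^3 - 3*h*k^2 + k^3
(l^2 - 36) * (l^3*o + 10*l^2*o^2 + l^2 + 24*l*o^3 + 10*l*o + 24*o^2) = l^5*o + 10*l^4*o^2 + l^4 + 24*l^3*o^3 - 26*l^3*o - 336*l^2*o^2 - 36*l^2 - 864*l*o^3 - 360*l*o - 864*o^2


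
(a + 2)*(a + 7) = a^2 + 9*a + 14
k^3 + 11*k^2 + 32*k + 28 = (k + 2)^2*(k + 7)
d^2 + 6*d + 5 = (d + 1)*(d + 5)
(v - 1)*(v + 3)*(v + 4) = v^3 + 6*v^2 + 5*v - 12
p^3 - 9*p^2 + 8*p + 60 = (p - 6)*(p - 5)*(p + 2)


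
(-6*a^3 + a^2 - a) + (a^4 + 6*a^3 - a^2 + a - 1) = a^4 - 1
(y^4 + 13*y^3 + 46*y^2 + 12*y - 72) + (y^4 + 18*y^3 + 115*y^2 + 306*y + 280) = 2*y^4 + 31*y^3 + 161*y^2 + 318*y + 208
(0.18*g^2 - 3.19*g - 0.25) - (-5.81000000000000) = 0.18*g^2 - 3.19*g + 5.56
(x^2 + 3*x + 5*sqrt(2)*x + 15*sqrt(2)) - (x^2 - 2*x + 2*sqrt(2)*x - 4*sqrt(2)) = 3*sqrt(2)*x + 5*x + 19*sqrt(2)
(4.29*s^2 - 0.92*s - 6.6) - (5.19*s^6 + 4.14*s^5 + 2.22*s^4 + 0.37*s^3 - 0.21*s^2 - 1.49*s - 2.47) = -5.19*s^6 - 4.14*s^5 - 2.22*s^4 - 0.37*s^3 + 4.5*s^2 + 0.57*s - 4.13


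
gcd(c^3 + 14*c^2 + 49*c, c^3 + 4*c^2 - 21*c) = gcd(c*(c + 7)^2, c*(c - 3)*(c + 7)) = c^2 + 7*c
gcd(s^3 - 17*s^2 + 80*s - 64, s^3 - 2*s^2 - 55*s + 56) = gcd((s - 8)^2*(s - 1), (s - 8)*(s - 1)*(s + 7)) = s^2 - 9*s + 8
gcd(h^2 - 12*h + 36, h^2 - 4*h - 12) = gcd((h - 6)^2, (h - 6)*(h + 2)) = h - 6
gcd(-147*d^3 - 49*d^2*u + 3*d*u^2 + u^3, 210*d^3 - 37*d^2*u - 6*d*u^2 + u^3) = -7*d + u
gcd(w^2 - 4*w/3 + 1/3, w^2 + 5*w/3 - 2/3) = w - 1/3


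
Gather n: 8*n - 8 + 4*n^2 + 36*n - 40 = 4*n^2 + 44*n - 48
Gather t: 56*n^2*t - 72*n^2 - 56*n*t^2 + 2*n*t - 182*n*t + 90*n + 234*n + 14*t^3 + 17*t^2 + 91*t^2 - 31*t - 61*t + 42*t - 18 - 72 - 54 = -72*n^2 + 324*n + 14*t^3 + t^2*(108 - 56*n) + t*(56*n^2 - 180*n - 50) - 144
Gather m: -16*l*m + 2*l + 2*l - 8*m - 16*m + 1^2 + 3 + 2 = 4*l + m*(-16*l - 24) + 6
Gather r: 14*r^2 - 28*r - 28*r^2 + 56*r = -14*r^2 + 28*r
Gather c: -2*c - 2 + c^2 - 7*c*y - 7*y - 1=c^2 + c*(-7*y - 2) - 7*y - 3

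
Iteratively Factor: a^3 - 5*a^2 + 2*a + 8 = (a + 1)*(a^2 - 6*a + 8) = (a - 2)*(a + 1)*(a - 4)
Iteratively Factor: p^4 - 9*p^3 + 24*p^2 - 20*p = (p)*(p^3 - 9*p^2 + 24*p - 20) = p*(p - 2)*(p^2 - 7*p + 10) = p*(p - 2)^2*(p - 5)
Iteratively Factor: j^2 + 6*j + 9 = (j + 3)*(j + 3)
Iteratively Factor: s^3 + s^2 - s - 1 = (s + 1)*(s^2 - 1) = (s + 1)^2*(s - 1)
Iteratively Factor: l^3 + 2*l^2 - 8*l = (l + 4)*(l^2 - 2*l) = l*(l + 4)*(l - 2)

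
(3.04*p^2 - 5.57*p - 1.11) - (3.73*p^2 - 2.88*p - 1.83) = -0.69*p^2 - 2.69*p + 0.72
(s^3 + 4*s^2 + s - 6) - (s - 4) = s^3 + 4*s^2 - 2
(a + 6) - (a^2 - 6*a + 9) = -a^2 + 7*a - 3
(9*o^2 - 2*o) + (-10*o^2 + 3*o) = -o^2 + o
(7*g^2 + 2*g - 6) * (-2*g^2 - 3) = -14*g^4 - 4*g^3 - 9*g^2 - 6*g + 18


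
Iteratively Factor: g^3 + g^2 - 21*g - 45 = (g + 3)*(g^2 - 2*g - 15) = (g + 3)^2*(g - 5)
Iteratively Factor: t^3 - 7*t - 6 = (t + 2)*(t^2 - 2*t - 3) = (t + 1)*(t + 2)*(t - 3)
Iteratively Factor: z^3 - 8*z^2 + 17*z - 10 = (z - 2)*(z^2 - 6*z + 5) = (z - 5)*(z - 2)*(z - 1)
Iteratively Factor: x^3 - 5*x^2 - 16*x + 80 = (x + 4)*(x^2 - 9*x + 20) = (x - 5)*(x + 4)*(x - 4)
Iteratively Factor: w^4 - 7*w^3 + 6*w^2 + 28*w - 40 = (w + 2)*(w^3 - 9*w^2 + 24*w - 20) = (w - 2)*(w + 2)*(w^2 - 7*w + 10) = (w - 5)*(w - 2)*(w + 2)*(w - 2)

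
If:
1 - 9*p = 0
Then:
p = 1/9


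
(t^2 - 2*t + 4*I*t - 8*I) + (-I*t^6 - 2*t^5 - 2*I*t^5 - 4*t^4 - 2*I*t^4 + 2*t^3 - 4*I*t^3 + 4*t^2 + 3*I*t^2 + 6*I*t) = -I*t^6 - 2*t^5 - 2*I*t^5 - 4*t^4 - 2*I*t^4 + 2*t^3 - 4*I*t^3 + 5*t^2 + 3*I*t^2 - 2*t + 10*I*t - 8*I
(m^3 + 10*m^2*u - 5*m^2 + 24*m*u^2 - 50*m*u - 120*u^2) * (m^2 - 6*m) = m^5 + 10*m^4*u - 11*m^4 + 24*m^3*u^2 - 110*m^3*u + 30*m^3 - 264*m^2*u^2 + 300*m^2*u + 720*m*u^2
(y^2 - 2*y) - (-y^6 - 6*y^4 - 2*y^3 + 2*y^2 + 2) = y^6 + 6*y^4 + 2*y^3 - y^2 - 2*y - 2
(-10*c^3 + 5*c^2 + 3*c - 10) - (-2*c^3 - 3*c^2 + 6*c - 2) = -8*c^3 + 8*c^2 - 3*c - 8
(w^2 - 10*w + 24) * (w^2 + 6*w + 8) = w^4 - 4*w^3 - 28*w^2 + 64*w + 192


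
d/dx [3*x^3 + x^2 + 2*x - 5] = 9*x^2 + 2*x + 2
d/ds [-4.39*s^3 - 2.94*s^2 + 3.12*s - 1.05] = -13.17*s^2 - 5.88*s + 3.12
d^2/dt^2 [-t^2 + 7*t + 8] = -2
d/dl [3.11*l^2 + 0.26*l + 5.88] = 6.22*l + 0.26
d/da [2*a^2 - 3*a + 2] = 4*a - 3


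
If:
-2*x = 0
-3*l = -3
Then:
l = 1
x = 0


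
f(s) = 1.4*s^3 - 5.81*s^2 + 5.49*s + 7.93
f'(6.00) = 86.97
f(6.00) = 134.11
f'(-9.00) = 450.27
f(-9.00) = -1532.69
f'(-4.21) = 128.85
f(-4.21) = -222.63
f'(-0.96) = 20.52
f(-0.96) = -3.93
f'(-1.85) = 41.36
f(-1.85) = -30.98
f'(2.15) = -0.08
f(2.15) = 6.79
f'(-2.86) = 73.08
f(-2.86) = -88.05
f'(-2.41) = 57.89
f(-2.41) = -58.64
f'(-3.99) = 118.72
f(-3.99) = -195.40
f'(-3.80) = 110.29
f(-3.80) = -173.65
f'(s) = 4.2*s^2 - 11.62*s + 5.49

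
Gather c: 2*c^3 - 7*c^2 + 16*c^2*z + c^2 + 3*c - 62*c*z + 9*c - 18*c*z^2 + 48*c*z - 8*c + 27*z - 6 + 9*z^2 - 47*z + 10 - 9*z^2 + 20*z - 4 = 2*c^3 + c^2*(16*z - 6) + c*(-18*z^2 - 14*z + 4)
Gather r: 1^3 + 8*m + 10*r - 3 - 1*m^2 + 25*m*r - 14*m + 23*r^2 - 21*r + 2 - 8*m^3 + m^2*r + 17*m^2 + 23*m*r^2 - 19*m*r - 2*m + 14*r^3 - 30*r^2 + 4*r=-8*m^3 + 16*m^2 - 8*m + 14*r^3 + r^2*(23*m - 7) + r*(m^2 + 6*m - 7)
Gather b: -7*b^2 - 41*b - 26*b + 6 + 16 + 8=-7*b^2 - 67*b + 30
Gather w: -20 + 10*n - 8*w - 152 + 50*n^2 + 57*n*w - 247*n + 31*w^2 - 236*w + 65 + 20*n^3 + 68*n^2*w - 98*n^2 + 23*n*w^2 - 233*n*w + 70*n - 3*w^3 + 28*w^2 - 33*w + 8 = 20*n^3 - 48*n^2 - 167*n - 3*w^3 + w^2*(23*n + 59) + w*(68*n^2 - 176*n - 277) - 99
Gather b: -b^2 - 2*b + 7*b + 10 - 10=-b^2 + 5*b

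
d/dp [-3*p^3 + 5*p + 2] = 5 - 9*p^2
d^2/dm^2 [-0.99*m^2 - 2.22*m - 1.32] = -1.98000000000000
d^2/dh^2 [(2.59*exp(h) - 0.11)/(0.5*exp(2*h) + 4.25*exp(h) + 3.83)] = (0.6475*exp(4*h) - 5.61375*exp(3*h) - 30.46035*exp(2*h) - 43.303*exp(h) + 39.782976)*exp(h)/(0.125*exp(6*h) + 3.1875*exp(5*h) + 29.96625*exp(4*h) + 125.598125*exp(3*h) + 229.541475*exp(2*h) + 187.028475*exp(h) + 56.181887)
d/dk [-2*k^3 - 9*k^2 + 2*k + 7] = -6*k^2 - 18*k + 2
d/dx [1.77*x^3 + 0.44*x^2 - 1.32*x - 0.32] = 5.31*x^2 + 0.88*x - 1.32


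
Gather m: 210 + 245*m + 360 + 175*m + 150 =420*m + 720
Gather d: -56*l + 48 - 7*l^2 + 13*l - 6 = -7*l^2 - 43*l + 42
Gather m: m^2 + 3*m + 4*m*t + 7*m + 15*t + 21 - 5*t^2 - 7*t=m^2 + m*(4*t + 10) - 5*t^2 + 8*t + 21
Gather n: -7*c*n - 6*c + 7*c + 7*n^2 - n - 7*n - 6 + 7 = c + 7*n^2 + n*(-7*c - 8) + 1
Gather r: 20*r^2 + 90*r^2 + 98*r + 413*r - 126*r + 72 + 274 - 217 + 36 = 110*r^2 + 385*r + 165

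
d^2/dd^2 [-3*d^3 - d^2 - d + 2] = -18*d - 2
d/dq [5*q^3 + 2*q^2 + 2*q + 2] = 15*q^2 + 4*q + 2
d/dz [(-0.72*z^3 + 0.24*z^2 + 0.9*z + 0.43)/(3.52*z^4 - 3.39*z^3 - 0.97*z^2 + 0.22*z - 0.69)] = (2.5344*z^6 - 1.6896*z^5 - 7.992*z^4 - 0.2692*z^3 + 6.7893*z^2 + 0.503*z - 0.7156)/(12.3904*z^8 - 23.8656*z^7 + 4.6633*z^6 + 8.1254*z^5 - 5.4083*z^4 + 4.2514*z^3 + 1.387*z^2 - 0.3036*z + 0.4761)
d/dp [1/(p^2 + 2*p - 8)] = 2*(-p - 1)/(p^2 + 2*p - 8)^2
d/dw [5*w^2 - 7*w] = 10*w - 7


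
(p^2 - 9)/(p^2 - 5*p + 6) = (p + 3)/(p - 2)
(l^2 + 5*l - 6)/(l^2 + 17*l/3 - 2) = 3*(l - 1)/(3*l - 1)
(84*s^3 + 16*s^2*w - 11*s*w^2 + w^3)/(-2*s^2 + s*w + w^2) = (-42*s^2 + 13*s*w - w^2)/(s - w)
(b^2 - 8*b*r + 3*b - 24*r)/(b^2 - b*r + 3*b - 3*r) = (-b + 8*r)/(-b + r)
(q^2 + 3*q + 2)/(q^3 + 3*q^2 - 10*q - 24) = (q + 1)/(q^2 + q - 12)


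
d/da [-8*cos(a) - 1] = 8*sin(a)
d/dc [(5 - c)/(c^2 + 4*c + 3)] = (-c^2 - 4*c + 2*(c - 5)*(c + 2) - 3)/(c^2 + 4*c + 3)^2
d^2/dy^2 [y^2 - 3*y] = 2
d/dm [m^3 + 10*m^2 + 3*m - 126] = 3*m^2 + 20*m + 3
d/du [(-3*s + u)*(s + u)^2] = (-5*s + 3*u)*(s + u)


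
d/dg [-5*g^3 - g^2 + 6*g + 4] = -15*g^2 - 2*g + 6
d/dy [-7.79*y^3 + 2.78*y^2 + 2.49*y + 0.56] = -23.37*y^2 + 5.56*y + 2.49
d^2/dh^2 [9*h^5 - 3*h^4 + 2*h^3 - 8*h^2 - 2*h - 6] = 180*h^3 - 36*h^2 + 12*h - 16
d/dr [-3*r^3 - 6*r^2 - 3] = 3*r*(-3*r - 4)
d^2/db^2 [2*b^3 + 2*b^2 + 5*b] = 12*b + 4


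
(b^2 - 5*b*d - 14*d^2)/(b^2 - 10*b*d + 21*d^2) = (b + 2*d)/(b - 3*d)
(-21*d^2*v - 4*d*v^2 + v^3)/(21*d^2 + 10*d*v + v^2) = v*(-7*d + v)/(7*d + v)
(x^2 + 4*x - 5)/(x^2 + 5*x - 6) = (x + 5)/(x + 6)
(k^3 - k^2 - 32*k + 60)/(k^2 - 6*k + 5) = (k^2 + 4*k - 12)/(k - 1)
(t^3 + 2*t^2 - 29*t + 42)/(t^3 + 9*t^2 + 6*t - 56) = (t - 3)/(t + 4)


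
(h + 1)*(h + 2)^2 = h^3 + 5*h^2 + 8*h + 4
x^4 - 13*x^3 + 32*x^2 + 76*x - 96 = (x - 8)*(x - 6)*(x - 1)*(x + 2)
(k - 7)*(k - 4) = k^2 - 11*k + 28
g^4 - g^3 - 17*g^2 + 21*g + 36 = (g - 3)^2*(g + 1)*(g + 4)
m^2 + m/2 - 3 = (m - 3/2)*(m + 2)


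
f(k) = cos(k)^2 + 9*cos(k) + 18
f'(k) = -2*sin(k)*cos(k) - 9*sin(k)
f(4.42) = 15.49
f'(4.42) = 8.07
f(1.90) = 15.19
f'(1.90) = -7.90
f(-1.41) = 19.47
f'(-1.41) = 9.20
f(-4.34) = 14.86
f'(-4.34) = -7.71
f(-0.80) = 24.76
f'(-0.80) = 7.46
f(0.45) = 26.91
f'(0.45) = -4.70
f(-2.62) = 10.95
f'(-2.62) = 3.62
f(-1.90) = 15.19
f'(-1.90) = 7.90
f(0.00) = 28.00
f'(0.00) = 0.00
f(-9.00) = 10.63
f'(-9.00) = 2.96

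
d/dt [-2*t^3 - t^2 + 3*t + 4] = -6*t^2 - 2*t + 3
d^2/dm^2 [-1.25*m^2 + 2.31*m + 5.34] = -2.50000000000000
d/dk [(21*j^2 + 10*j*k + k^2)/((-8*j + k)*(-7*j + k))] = 5*j*(175*j^2 + 14*j*k - 5*k^2)/(3136*j^4 - 1680*j^3*k + 337*j^2*k^2 - 30*j*k^3 + k^4)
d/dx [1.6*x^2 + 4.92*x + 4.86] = 3.2*x + 4.92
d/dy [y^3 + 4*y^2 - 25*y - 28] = 3*y^2 + 8*y - 25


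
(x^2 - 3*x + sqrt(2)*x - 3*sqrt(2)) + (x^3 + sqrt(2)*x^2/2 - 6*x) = x^3 + sqrt(2)*x^2/2 + x^2 - 9*x + sqrt(2)*x - 3*sqrt(2)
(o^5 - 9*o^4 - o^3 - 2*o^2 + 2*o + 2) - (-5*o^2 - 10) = o^5 - 9*o^4 - o^3 + 3*o^2 + 2*o + 12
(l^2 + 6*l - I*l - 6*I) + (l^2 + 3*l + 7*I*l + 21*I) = 2*l^2 + 9*l + 6*I*l + 15*I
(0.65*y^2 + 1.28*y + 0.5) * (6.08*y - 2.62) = 3.952*y^3 + 6.0794*y^2 - 0.3136*y - 1.31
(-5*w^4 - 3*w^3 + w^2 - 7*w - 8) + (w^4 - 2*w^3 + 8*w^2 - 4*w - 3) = -4*w^4 - 5*w^3 + 9*w^2 - 11*w - 11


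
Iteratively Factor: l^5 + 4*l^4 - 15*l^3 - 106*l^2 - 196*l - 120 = (l + 2)*(l^4 + 2*l^3 - 19*l^2 - 68*l - 60) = (l - 5)*(l + 2)*(l^3 + 7*l^2 + 16*l + 12) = (l - 5)*(l + 2)*(l + 3)*(l^2 + 4*l + 4) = (l - 5)*(l + 2)^2*(l + 3)*(l + 2)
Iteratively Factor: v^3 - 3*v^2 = (v)*(v^2 - 3*v) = v^2*(v - 3)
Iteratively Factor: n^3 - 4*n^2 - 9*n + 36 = (n + 3)*(n^2 - 7*n + 12) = (n - 4)*(n + 3)*(n - 3)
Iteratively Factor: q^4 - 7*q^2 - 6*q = (q + 1)*(q^3 - q^2 - 6*q) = (q + 1)*(q + 2)*(q^2 - 3*q) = q*(q + 1)*(q + 2)*(q - 3)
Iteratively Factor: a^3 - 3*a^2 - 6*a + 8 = (a + 2)*(a^2 - 5*a + 4) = (a - 1)*(a + 2)*(a - 4)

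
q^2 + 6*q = q*(q + 6)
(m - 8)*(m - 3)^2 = m^3 - 14*m^2 + 57*m - 72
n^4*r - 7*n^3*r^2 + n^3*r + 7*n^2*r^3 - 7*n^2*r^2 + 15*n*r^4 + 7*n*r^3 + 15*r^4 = (n - 5*r)*(n - 3*r)*(n + r)*(n*r + r)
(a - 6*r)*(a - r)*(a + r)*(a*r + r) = a^4*r - 6*a^3*r^2 + a^3*r - a^2*r^3 - 6*a^2*r^2 + 6*a*r^4 - a*r^3 + 6*r^4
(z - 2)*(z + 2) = z^2 - 4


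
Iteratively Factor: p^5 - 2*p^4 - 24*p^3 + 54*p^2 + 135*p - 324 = (p - 3)*(p^4 + p^3 - 21*p^2 - 9*p + 108) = (p - 3)*(p + 4)*(p^3 - 3*p^2 - 9*p + 27) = (p - 3)*(p + 3)*(p + 4)*(p^2 - 6*p + 9) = (p - 3)^2*(p + 3)*(p + 4)*(p - 3)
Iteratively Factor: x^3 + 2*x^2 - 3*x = (x + 3)*(x^2 - x) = (x - 1)*(x + 3)*(x)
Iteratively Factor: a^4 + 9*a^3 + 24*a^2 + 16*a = (a + 4)*(a^3 + 5*a^2 + 4*a) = (a + 1)*(a + 4)*(a^2 + 4*a) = (a + 1)*(a + 4)^2*(a)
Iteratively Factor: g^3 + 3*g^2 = (g)*(g^2 + 3*g) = g^2*(g + 3)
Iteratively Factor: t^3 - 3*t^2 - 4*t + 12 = (t - 2)*(t^2 - t - 6) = (t - 3)*(t - 2)*(t + 2)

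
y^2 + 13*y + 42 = (y + 6)*(y + 7)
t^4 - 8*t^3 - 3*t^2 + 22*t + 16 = (t - 8)*(t - 2)*(t + 1)^2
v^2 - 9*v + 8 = (v - 8)*(v - 1)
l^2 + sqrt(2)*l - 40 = (l - 4*sqrt(2))*(l + 5*sqrt(2))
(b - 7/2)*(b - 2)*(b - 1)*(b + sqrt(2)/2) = b^4 - 13*b^3/2 + sqrt(2)*b^3/2 - 13*sqrt(2)*b^2/4 + 25*b^2/2 - 7*b + 25*sqrt(2)*b/4 - 7*sqrt(2)/2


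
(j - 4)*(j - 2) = j^2 - 6*j + 8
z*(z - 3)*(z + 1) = z^3 - 2*z^2 - 3*z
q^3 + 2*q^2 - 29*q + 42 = (q - 3)*(q - 2)*(q + 7)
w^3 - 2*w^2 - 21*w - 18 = (w - 6)*(w + 1)*(w + 3)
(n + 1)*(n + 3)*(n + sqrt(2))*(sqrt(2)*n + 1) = sqrt(2)*n^4 + 3*n^3 + 4*sqrt(2)*n^3 + 4*sqrt(2)*n^2 + 12*n^2 + 4*sqrt(2)*n + 9*n + 3*sqrt(2)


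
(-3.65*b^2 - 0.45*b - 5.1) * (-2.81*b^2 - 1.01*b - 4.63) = 10.2565*b^4 + 4.951*b^3 + 31.685*b^2 + 7.2345*b + 23.613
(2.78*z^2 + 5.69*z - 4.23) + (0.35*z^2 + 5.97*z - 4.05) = 3.13*z^2 + 11.66*z - 8.28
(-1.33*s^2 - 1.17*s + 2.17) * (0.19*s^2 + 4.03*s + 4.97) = -0.2527*s^4 - 5.5822*s^3 - 10.9129*s^2 + 2.9302*s + 10.7849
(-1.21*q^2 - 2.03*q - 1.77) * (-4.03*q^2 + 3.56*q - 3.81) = 4.8763*q^4 + 3.8733*q^3 + 4.5164*q^2 + 1.4331*q + 6.7437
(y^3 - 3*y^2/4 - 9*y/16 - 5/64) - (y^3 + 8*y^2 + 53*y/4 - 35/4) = -35*y^2/4 - 221*y/16 + 555/64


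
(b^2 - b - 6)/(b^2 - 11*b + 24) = (b + 2)/(b - 8)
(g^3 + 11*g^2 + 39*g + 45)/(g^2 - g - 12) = (g^2 + 8*g + 15)/(g - 4)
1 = 1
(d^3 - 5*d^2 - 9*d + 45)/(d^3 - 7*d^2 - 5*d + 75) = (d - 3)/(d - 5)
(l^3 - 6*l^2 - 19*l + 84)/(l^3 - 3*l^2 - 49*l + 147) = (l + 4)/(l + 7)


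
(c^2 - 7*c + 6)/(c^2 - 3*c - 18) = (c - 1)/(c + 3)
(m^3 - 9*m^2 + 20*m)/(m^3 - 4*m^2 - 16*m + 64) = m*(m - 5)/(m^2 - 16)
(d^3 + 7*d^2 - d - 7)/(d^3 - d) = (d + 7)/d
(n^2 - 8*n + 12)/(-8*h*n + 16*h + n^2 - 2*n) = (6 - n)/(8*h - n)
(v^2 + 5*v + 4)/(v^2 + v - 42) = (v^2 + 5*v + 4)/(v^2 + v - 42)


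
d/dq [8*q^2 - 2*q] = 16*q - 2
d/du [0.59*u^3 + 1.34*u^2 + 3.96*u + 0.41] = 1.77*u^2 + 2.68*u + 3.96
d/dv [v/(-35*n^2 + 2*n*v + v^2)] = (-35*n^2 + 2*n*v + v^2 - 2*v*(n + v))/(-35*n^2 + 2*n*v + v^2)^2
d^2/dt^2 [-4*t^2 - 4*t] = -8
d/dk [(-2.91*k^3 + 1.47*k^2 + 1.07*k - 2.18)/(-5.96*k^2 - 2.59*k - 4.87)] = (17.3436*k^4 + 15.0738*k^3 + 45.085*k^2 - 40.3034*k - 10.8571)/(35.5216*k^4 + 30.8728*k^3 + 64.7585*k^2 + 25.2266*k + 23.7169)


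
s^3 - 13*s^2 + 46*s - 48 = (s - 8)*(s - 3)*(s - 2)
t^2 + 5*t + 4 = (t + 1)*(t + 4)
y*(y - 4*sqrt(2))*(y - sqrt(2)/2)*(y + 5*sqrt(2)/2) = y^4 - 2*sqrt(2)*y^3 - 37*y^2/2 + 10*sqrt(2)*y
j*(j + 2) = j^2 + 2*j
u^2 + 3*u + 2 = (u + 1)*(u + 2)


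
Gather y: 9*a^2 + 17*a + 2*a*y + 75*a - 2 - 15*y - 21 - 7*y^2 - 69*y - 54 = 9*a^2 + 92*a - 7*y^2 + y*(2*a - 84) - 77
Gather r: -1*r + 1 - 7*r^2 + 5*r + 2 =-7*r^2 + 4*r + 3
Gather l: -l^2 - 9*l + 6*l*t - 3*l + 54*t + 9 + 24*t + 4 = -l^2 + l*(6*t - 12) + 78*t + 13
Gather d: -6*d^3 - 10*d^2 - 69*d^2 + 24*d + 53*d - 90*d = -6*d^3 - 79*d^2 - 13*d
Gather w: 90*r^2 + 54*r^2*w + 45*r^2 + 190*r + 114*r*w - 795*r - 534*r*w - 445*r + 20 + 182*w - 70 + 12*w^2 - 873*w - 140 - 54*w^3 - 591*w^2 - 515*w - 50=135*r^2 - 1050*r - 54*w^3 - 579*w^2 + w*(54*r^2 - 420*r - 1206) - 240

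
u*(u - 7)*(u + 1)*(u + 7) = u^4 + u^3 - 49*u^2 - 49*u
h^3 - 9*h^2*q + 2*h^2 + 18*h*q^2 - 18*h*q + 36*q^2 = (h + 2)*(h - 6*q)*(h - 3*q)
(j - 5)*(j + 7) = j^2 + 2*j - 35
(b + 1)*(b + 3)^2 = b^3 + 7*b^2 + 15*b + 9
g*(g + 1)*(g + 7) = g^3 + 8*g^2 + 7*g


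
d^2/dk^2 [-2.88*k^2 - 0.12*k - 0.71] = -5.76000000000000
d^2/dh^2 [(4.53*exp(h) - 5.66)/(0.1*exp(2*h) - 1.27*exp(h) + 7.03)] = (0.0453000000000001*exp(4*h) + 0.348910000000002*exp(3*h) - 16.95108*exp(2*h) + 47.231199*exp(h) + 173.343631)*exp(h)/(0.001*exp(6*h) - 0.0381*exp(5*h) + 0.69477*exp(4*h) - 7.405243*exp(3*h) + 48.842331*exp(2*h) - 188.293629*exp(h) + 347.428927)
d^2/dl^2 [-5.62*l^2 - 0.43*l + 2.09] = -11.2400000000000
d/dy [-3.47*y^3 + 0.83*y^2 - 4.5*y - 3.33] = -10.41*y^2 + 1.66*y - 4.5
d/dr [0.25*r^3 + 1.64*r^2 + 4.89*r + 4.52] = 0.75*r^2 + 3.28*r + 4.89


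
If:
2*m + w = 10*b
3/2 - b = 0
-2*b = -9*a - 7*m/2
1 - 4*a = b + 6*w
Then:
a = -1123/488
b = 3/2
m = 1653/244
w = 177/122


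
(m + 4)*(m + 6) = m^2 + 10*m + 24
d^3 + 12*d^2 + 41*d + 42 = (d + 2)*(d + 3)*(d + 7)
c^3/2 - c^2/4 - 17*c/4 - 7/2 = (c/2 + 1)*(c - 7/2)*(c + 1)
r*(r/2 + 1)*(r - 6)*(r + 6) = r^4/2 + r^3 - 18*r^2 - 36*r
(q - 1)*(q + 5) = q^2 + 4*q - 5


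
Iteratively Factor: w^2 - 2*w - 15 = (w - 5)*(w + 3)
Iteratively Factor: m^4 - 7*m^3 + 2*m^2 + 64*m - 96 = (m - 4)*(m^3 - 3*m^2 - 10*m + 24) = (m - 4)*(m - 2)*(m^2 - m - 12) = (m - 4)^2*(m - 2)*(m + 3)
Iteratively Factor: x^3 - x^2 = (x)*(x^2 - x) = x*(x - 1)*(x)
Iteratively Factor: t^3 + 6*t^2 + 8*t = (t + 4)*(t^2 + 2*t) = t*(t + 4)*(t + 2)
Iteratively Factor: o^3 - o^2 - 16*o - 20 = (o + 2)*(o^2 - 3*o - 10) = (o - 5)*(o + 2)*(o + 2)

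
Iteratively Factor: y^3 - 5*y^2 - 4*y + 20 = (y + 2)*(y^2 - 7*y + 10) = (y - 5)*(y + 2)*(y - 2)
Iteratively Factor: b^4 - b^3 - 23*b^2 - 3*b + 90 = (b - 2)*(b^3 + b^2 - 21*b - 45) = (b - 5)*(b - 2)*(b^2 + 6*b + 9) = (b - 5)*(b - 2)*(b + 3)*(b + 3)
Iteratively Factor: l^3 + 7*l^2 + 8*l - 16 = (l + 4)*(l^2 + 3*l - 4) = (l + 4)^2*(l - 1)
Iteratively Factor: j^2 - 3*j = (j - 3)*(j)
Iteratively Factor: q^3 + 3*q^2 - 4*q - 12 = (q + 2)*(q^2 + q - 6) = (q + 2)*(q + 3)*(q - 2)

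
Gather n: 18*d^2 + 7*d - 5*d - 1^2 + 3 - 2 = 18*d^2 + 2*d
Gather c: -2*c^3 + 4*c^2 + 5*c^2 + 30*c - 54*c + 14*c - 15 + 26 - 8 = -2*c^3 + 9*c^2 - 10*c + 3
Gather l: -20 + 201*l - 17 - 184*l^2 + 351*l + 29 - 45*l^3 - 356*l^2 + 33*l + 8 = -45*l^3 - 540*l^2 + 585*l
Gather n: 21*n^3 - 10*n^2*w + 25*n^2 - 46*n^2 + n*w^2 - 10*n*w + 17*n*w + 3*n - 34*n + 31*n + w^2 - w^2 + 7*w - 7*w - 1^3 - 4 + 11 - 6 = 21*n^3 + n^2*(-10*w - 21) + n*(w^2 + 7*w)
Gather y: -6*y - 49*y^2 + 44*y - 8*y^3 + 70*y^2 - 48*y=-8*y^3 + 21*y^2 - 10*y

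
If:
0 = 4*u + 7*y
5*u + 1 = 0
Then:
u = -1/5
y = 4/35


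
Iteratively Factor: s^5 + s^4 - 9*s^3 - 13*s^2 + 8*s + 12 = (s + 1)*(s^4 - 9*s^2 - 4*s + 12) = (s - 1)*(s + 1)*(s^3 + s^2 - 8*s - 12) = (s - 1)*(s + 1)*(s + 2)*(s^2 - s - 6) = (s - 1)*(s + 1)*(s + 2)^2*(s - 3)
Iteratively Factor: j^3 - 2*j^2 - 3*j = (j - 3)*(j^2 + j) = j*(j - 3)*(j + 1)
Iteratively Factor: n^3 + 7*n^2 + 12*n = (n)*(n^2 + 7*n + 12) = n*(n + 4)*(n + 3)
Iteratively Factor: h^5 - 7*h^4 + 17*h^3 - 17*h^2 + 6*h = (h - 1)*(h^4 - 6*h^3 + 11*h^2 - 6*h) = (h - 3)*(h - 1)*(h^3 - 3*h^2 + 2*h) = (h - 3)*(h - 2)*(h - 1)*(h^2 - h) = h*(h - 3)*(h - 2)*(h - 1)*(h - 1)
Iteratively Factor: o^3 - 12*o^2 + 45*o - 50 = (o - 5)*(o^2 - 7*o + 10) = (o - 5)*(o - 2)*(o - 5)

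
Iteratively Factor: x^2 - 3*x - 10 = (x - 5)*(x + 2)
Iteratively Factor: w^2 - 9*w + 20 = (w - 4)*(w - 5)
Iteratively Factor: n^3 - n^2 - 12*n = (n - 4)*(n^2 + 3*n) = (n - 4)*(n + 3)*(n)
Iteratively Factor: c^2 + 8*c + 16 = (c + 4)*(c + 4)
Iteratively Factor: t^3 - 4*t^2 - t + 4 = (t - 1)*(t^2 - 3*t - 4) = (t - 1)*(t + 1)*(t - 4)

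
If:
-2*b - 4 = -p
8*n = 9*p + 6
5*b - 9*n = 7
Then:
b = -217/61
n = -168/61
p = -190/61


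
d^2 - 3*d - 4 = (d - 4)*(d + 1)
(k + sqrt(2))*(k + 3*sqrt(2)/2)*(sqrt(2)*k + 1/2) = sqrt(2)*k^3 + 11*k^2/2 + 17*sqrt(2)*k/4 + 3/2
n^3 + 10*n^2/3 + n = n*(n + 1/3)*(n + 3)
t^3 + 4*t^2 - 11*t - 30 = (t - 3)*(t + 2)*(t + 5)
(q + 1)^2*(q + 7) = q^3 + 9*q^2 + 15*q + 7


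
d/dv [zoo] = 0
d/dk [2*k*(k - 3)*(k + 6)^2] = 8*k^3 + 54*k^2 - 216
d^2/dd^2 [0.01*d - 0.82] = 0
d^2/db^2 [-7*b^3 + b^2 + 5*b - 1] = 2 - 42*b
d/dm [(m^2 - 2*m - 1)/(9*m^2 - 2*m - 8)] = 2*(8*m^2 + m + 7)/(81*m^4 - 36*m^3 - 140*m^2 + 32*m + 64)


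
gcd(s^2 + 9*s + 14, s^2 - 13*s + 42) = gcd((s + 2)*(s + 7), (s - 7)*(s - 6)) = 1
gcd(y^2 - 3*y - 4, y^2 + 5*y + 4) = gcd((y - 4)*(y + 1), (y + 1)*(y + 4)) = y + 1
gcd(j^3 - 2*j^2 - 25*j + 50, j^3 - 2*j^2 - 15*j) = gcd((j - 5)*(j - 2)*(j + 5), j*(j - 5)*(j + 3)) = j - 5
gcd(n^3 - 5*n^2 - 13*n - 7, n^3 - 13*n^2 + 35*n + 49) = n^2 - 6*n - 7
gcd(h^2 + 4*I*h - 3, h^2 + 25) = 1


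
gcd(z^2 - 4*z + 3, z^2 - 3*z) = z - 3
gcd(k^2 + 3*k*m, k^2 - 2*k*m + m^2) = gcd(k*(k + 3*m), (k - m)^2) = 1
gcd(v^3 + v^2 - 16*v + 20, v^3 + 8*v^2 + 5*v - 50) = v^2 + 3*v - 10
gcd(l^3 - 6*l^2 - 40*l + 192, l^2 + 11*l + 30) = l + 6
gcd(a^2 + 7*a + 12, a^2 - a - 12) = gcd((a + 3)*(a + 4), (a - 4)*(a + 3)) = a + 3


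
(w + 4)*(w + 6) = w^2 + 10*w + 24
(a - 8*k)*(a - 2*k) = a^2 - 10*a*k + 16*k^2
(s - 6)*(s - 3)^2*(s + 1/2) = s^4 - 23*s^3/2 + 39*s^2 - 63*s/2 - 27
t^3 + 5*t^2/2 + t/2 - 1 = (t - 1/2)*(t + 1)*(t + 2)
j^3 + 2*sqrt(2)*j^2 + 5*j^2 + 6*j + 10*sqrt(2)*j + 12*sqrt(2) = (j + 2)*(j + 3)*(j + 2*sqrt(2))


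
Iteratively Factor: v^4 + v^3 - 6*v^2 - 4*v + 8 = (v - 1)*(v^3 + 2*v^2 - 4*v - 8) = (v - 1)*(v + 2)*(v^2 - 4) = (v - 2)*(v - 1)*(v + 2)*(v + 2)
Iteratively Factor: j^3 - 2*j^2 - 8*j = (j)*(j^2 - 2*j - 8) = j*(j + 2)*(j - 4)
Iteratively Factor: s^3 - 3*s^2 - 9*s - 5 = (s + 1)*(s^2 - 4*s - 5) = (s + 1)^2*(s - 5)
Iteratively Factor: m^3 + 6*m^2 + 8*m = (m)*(m^2 + 6*m + 8) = m*(m + 4)*(m + 2)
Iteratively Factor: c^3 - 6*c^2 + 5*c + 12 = (c - 3)*(c^2 - 3*c - 4) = (c - 3)*(c + 1)*(c - 4)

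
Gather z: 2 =2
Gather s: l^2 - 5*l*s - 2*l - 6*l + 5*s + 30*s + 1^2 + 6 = l^2 - 8*l + s*(35 - 5*l) + 7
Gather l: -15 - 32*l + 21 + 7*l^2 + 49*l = 7*l^2 + 17*l + 6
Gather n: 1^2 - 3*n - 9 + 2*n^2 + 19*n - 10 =2*n^2 + 16*n - 18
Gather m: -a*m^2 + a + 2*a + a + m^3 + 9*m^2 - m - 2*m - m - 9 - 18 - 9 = 4*a + m^3 + m^2*(9 - a) - 4*m - 36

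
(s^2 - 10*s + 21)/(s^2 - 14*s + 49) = (s - 3)/(s - 7)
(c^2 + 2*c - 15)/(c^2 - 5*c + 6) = (c + 5)/(c - 2)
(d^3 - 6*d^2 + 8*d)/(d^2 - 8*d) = (d^2 - 6*d + 8)/(d - 8)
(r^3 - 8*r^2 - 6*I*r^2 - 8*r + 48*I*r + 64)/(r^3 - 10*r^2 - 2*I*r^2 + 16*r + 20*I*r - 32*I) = (r - 4*I)/(r - 2)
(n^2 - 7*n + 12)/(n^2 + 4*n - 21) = (n - 4)/(n + 7)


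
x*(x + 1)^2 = x^3 + 2*x^2 + x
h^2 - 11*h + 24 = (h - 8)*(h - 3)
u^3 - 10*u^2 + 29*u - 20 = (u - 5)*(u - 4)*(u - 1)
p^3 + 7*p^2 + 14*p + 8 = (p + 1)*(p + 2)*(p + 4)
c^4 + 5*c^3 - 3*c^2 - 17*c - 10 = (c - 2)*(c + 1)^2*(c + 5)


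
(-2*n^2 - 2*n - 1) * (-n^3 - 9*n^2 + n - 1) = 2*n^5 + 20*n^4 + 17*n^3 + 9*n^2 + n + 1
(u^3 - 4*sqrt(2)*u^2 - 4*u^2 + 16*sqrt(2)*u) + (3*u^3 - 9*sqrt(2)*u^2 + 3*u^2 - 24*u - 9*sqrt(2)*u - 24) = 4*u^3 - 13*sqrt(2)*u^2 - u^2 - 24*u + 7*sqrt(2)*u - 24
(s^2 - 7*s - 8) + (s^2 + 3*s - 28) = 2*s^2 - 4*s - 36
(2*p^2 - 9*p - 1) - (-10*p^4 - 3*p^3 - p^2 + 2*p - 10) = 10*p^4 + 3*p^3 + 3*p^2 - 11*p + 9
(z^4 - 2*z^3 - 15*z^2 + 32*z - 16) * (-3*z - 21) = -3*z^5 - 15*z^4 + 87*z^3 + 219*z^2 - 624*z + 336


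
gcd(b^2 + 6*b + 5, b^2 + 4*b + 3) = b + 1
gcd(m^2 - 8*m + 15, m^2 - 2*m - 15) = m - 5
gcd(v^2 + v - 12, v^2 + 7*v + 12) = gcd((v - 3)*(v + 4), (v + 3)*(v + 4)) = v + 4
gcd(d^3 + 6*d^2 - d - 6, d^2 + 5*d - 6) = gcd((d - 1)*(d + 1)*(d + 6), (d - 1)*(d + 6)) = d^2 + 5*d - 6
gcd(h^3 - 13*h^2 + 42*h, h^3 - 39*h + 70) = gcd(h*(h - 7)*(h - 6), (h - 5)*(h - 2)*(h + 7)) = 1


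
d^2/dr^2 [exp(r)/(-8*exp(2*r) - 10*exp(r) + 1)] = (-64*exp(4*r) + 80*exp(3*r) - 48*exp(2*r) - 10*exp(r) - 1)*exp(r)/(512*exp(6*r) + 1920*exp(5*r) + 2208*exp(4*r) + 520*exp(3*r) - 276*exp(2*r) + 30*exp(r) - 1)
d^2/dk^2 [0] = 0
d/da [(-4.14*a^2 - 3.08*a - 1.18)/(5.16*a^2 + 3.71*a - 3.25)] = (0.533400000000007*a^2 + 39.0876*a + 14.3878)/(26.6256*a^4 + 38.2872*a^3 - 19.7759*a^2 - 24.115*a + 10.5625)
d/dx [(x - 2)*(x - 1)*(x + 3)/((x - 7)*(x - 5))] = (x^4 - 24*x^3 + 112*x^2 - 12*x - 173)/(x^4 - 24*x^3 + 214*x^2 - 840*x + 1225)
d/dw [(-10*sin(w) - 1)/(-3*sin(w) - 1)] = 7*cos(w)/(3*sin(w) + 1)^2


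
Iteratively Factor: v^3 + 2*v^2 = (v)*(v^2 + 2*v) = v*(v + 2)*(v)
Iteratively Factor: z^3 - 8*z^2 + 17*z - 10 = (z - 1)*(z^2 - 7*z + 10) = (z - 5)*(z - 1)*(z - 2)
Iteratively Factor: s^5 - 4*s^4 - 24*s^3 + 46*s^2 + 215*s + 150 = (s + 1)*(s^4 - 5*s^3 - 19*s^2 + 65*s + 150) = (s + 1)*(s + 2)*(s^3 - 7*s^2 - 5*s + 75) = (s + 1)*(s + 2)*(s + 3)*(s^2 - 10*s + 25) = (s - 5)*(s + 1)*(s + 2)*(s + 3)*(s - 5)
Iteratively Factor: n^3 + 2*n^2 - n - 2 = (n - 1)*(n^2 + 3*n + 2) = (n - 1)*(n + 2)*(n + 1)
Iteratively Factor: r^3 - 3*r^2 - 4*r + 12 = (r + 2)*(r^2 - 5*r + 6) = (r - 3)*(r + 2)*(r - 2)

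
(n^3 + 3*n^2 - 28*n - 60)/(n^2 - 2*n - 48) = (n^2 - 3*n - 10)/(n - 8)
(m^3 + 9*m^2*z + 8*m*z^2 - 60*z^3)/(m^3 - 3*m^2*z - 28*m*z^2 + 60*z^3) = (-m - 6*z)/(-m + 6*z)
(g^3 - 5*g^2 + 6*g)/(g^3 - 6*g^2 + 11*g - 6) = g/(g - 1)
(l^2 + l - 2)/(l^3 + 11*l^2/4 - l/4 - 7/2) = 4/(4*l + 7)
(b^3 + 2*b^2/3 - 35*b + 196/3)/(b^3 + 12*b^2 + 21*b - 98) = (3*b^2 - 19*b + 28)/(3*(b^2 + 5*b - 14))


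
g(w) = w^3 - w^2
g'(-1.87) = 14.23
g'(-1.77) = 12.94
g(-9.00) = -810.00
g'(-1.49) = 9.64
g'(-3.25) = 38.19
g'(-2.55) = 24.61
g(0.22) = -0.04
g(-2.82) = -30.38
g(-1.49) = -5.53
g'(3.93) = 38.47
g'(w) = 3*w^2 - 2*w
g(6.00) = 180.00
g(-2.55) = -23.08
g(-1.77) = -8.68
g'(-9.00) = 261.00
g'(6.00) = 96.00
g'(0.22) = -0.29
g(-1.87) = -10.04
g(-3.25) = -44.89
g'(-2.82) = 29.50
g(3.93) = 45.25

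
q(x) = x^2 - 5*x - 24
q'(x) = 2*x - 5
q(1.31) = -28.83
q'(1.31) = -2.38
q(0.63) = -26.75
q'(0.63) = -3.74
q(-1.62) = -13.28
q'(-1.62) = -8.24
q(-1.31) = -15.73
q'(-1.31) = -7.62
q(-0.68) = -20.14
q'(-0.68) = -6.36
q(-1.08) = -17.43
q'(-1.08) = -7.16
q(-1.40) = -15.04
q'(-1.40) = -7.80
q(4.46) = -26.41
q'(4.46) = 3.92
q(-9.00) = 102.00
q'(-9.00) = -23.00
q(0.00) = -24.00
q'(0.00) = -5.00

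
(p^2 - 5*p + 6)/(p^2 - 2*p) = (p - 3)/p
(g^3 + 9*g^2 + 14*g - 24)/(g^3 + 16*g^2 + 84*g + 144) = (g - 1)/(g + 6)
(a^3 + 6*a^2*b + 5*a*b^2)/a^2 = a + 6*b + 5*b^2/a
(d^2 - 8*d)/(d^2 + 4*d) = (d - 8)/(d + 4)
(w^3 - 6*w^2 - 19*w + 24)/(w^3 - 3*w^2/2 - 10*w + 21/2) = 2*(w - 8)/(2*w - 7)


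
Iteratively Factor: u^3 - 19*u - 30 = (u + 3)*(u^2 - 3*u - 10) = (u - 5)*(u + 3)*(u + 2)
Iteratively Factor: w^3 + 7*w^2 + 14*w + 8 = (w + 1)*(w^2 + 6*w + 8) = (w + 1)*(w + 2)*(w + 4)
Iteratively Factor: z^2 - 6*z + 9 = (z - 3)*(z - 3)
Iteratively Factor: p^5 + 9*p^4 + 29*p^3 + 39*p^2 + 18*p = (p + 3)*(p^4 + 6*p^3 + 11*p^2 + 6*p) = (p + 1)*(p + 3)*(p^3 + 5*p^2 + 6*p) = (p + 1)*(p + 2)*(p + 3)*(p^2 + 3*p) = p*(p + 1)*(p + 2)*(p + 3)*(p + 3)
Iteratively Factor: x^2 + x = (x + 1)*(x)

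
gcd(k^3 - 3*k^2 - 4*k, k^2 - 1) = k + 1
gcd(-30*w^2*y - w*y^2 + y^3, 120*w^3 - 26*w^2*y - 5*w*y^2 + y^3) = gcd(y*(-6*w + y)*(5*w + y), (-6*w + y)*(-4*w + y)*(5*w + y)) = -30*w^2 - w*y + y^2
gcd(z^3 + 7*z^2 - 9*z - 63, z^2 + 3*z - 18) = z - 3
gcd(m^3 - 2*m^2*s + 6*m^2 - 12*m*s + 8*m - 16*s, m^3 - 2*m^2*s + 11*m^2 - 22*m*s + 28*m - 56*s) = -m^2 + 2*m*s - 4*m + 8*s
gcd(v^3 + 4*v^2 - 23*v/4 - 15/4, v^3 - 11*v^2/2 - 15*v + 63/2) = v - 3/2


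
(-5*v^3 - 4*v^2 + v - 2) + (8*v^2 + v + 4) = -5*v^3 + 4*v^2 + 2*v + 2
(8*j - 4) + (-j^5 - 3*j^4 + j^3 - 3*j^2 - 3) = -j^5 - 3*j^4 + j^3 - 3*j^2 + 8*j - 7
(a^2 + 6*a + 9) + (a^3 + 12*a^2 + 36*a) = a^3 + 13*a^2 + 42*a + 9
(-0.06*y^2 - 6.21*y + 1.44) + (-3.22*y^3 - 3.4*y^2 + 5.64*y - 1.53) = -3.22*y^3 - 3.46*y^2 - 0.57*y - 0.0900000000000001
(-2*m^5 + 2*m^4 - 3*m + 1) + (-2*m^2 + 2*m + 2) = -2*m^5 + 2*m^4 - 2*m^2 - m + 3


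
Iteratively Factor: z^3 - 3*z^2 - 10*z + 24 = (z + 3)*(z^2 - 6*z + 8) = (z - 4)*(z + 3)*(z - 2)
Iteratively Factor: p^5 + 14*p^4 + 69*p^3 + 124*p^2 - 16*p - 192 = (p + 4)*(p^4 + 10*p^3 + 29*p^2 + 8*p - 48) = (p + 3)*(p + 4)*(p^3 + 7*p^2 + 8*p - 16) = (p + 3)*(p + 4)^2*(p^2 + 3*p - 4) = (p + 3)*(p + 4)^3*(p - 1)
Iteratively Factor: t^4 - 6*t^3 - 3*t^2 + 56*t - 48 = (t - 4)*(t^3 - 2*t^2 - 11*t + 12) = (t - 4)*(t - 1)*(t^2 - t - 12) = (t - 4)*(t - 1)*(t + 3)*(t - 4)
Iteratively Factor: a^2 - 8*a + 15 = (a - 5)*(a - 3)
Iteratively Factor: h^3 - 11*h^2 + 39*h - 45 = (h - 3)*(h^2 - 8*h + 15) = (h - 3)^2*(h - 5)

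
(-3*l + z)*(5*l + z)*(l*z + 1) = -15*l^3*z + 2*l^2*z^2 - 15*l^2 + l*z^3 + 2*l*z + z^2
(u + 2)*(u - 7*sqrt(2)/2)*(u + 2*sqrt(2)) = u^3 - 3*sqrt(2)*u^2/2 + 2*u^2 - 14*u - 3*sqrt(2)*u - 28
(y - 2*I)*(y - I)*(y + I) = y^3 - 2*I*y^2 + y - 2*I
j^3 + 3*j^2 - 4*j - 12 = (j - 2)*(j + 2)*(j + 3)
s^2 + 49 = (s - 7*I)*(s + 7*I)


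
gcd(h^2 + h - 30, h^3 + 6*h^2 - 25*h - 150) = h^2 + h - 30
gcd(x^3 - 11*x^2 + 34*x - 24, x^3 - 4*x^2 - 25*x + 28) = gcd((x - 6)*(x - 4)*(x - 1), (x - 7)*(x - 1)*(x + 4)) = x - 1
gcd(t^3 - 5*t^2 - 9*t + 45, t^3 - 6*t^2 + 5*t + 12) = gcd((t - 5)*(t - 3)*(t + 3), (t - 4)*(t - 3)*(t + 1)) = t - 3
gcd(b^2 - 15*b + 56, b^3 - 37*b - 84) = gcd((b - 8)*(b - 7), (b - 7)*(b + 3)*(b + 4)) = b - 7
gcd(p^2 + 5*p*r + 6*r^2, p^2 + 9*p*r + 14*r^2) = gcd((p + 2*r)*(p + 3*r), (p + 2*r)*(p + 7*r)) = p + 2*r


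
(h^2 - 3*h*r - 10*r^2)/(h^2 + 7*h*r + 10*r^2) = (h - 5*r)/(h + 5*r)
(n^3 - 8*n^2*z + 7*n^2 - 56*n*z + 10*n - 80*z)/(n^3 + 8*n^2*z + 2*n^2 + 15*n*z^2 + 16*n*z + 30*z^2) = (n^2 - 8*n*z + 5*n - 40*z)/(n^2 + 8*n*z + 15*z^2)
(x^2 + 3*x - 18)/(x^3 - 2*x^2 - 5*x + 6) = (x + 6)/(x^2 + x - 2)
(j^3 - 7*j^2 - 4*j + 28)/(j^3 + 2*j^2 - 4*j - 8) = (j - 7)/(j + 2)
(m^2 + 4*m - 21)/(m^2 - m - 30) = (-m^2 - 4*m + 21)/(-m^2 + m + 30)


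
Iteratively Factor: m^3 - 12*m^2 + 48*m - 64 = (m - 4)*(m^2 - 8*m + 16) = (m - 4)^2*(m - 4)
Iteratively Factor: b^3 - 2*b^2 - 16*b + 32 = (b + 4)*(b^2 - 6*b + 8) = (b - 4)*(b + 4)*(b - 2)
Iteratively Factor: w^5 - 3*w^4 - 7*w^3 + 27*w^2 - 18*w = (w - 3)*(w^4 - 7*w^2 + 6*w) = w*(w - 3)*(w^3 - 7*w + 6) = w*(w - 3)*(w - 1)*(w^2 + w - 6) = w*(w - 3)*(w - 1)*(w + 3)*(w - 2)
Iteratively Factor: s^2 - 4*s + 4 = (s - 2)*(s - 2)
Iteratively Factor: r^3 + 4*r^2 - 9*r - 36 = (r - 3)*(r^2 + 7*r + 12) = (r - 3)*(r + 3)*(r + 4)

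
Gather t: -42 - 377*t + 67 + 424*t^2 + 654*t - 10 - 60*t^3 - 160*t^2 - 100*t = -60*t^3 + 264*t^2 + 177*t + 15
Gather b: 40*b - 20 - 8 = 40*b - 28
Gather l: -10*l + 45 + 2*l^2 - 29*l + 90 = 2*l^2 - 39*l + 135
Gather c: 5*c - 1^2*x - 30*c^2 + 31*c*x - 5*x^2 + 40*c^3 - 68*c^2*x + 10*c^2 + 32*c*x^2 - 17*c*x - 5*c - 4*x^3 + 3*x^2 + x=40*c^3 + c^2*(-68*x - 20) + c*(32*x^2 + 14*x) - 4*x^3 - 2*x^2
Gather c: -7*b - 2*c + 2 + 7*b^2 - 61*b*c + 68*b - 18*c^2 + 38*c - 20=7*b^2 + 61*b - 18*c^2 + c*(36 - 61*b) - 18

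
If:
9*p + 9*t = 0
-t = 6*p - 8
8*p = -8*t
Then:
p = 8/5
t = -8/5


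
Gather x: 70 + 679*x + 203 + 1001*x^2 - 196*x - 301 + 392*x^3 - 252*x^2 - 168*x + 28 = 392*x^3 + 749*x^2 + 315*x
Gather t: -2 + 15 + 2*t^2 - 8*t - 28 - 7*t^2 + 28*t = -5*t^2 + 20*t - 15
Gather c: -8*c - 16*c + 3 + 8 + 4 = 15 - 24*c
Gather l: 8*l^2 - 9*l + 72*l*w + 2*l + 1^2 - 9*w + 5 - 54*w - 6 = 8*l^2 + l*(72*w - 7) - 63*w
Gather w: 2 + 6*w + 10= 6*w + 12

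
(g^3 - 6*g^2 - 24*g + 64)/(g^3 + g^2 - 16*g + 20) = (g^2 - 4*g - 32)/(g^2 + 3*g - 10)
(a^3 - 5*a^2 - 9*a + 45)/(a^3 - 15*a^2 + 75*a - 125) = (a^2 - 9)/(a^2 - 10*a + 25)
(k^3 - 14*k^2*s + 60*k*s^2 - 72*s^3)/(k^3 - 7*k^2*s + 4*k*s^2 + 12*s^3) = (k - 6*s)/(k + s)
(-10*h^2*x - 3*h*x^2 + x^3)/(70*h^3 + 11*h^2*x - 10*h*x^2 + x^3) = x/(-7*h + x)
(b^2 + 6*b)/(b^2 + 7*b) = (b + 6)/(b + 7)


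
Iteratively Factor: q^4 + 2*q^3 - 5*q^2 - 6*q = (q - 2)*(q^3 + 4*q^2 + 3*q) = (q - 2)*(q + 1)*(q^2 + 3*q) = (q - 2)*(q + 1)*(q + 3)*(q)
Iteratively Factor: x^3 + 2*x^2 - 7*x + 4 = (x - 1)*(x^2 + 3*x - 4) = (x - 1)*(x + 4)*(x - 1)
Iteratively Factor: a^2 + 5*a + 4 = (a + 4)*(a + 1)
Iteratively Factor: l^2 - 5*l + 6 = (l - 3)*(l - 2)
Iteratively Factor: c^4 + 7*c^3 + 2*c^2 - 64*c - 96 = (c + 4)*(c^3 + 3*c^2 - 10*c - 24) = (c - 3)*(c + 4)*(c^2 + 6*c + 8) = (c - 3)*(c + 2)*(c + 4)*(c + 4)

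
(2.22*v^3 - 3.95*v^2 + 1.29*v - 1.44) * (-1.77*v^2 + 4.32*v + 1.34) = -3.9294*v^5 + 16.5819*v^4 - 16.3725*v^3 + 2.8286*v^2 - 4.4922*v - 1.9296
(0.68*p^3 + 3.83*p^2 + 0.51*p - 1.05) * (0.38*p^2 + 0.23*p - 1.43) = 0.2584*p^5 + 1.6118*p^4 + 0.1023*p^3 - 5.7586*p^2 - 0.9708*p + 1.5015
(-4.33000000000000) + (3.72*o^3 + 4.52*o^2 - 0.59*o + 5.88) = 3.72*o^3 + 4.52*o^2 - 0.59*o + 1.55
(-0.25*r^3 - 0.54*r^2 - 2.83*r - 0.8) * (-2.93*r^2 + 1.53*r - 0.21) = 0.7325*r^5 + 1.1997*r^4 + 7.5182*r^3 - 1.8725*r^2 - 0.6297*r + 0.168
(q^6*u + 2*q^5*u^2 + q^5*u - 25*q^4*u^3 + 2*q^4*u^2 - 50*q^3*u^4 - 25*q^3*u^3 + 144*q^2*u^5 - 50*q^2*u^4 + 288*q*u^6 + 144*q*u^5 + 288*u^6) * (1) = q^6*u + 2*q^5*u^2 + q^5*u - 25*q^4*u^3 + 2*q^4*u^2 - 50*q^3*u^4 - 25*q^3*u^3 + 144*q^2*u^5 - 50*q^2*u^4 + 288*q*u^6 + 144*q*u^5 + 288*u^6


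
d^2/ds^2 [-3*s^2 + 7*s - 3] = -6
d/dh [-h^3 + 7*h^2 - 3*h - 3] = -3*h^2 + 14*h - 3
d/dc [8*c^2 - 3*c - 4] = 16*c - 3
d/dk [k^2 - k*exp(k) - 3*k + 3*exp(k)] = -k*exp(k) + 2*k + 2*exp(k) - 3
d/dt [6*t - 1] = 6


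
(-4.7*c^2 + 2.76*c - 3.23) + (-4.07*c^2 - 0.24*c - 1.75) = -8.77*c^2 + 2.52*c - 4.98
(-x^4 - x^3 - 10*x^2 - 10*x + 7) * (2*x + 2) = -2*x^5 - 4*x^4 - 22*x^3 - 40*x^2 - 6*x + 14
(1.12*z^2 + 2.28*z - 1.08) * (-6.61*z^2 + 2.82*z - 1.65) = -7.4032*z^4 - 11.9124*z^3 + 11.7204*z^2 - 6.8076*z + 1.782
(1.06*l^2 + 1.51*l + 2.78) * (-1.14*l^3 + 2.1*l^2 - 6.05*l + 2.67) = -1.2084*l^5 + 0.504600000000001*l^4 - 6.4112*l^3 - 0.4673*l^2 - 12.7873*l + 7.4226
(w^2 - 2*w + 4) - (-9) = w^2 - 2*w + 13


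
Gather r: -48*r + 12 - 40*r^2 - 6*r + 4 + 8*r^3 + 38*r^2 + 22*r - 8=8*r^3 - 2*r^2 - 32*r + 8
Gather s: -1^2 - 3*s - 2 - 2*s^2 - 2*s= -2*s^2 - 5*s - 3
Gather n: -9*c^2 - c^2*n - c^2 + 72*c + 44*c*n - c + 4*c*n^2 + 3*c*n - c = -10*c^2 + 4*c*n^2 + 70*c + n*(-c^2 + 47*c)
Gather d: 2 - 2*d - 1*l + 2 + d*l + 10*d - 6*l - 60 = d*(l + 8) - 7*l - 56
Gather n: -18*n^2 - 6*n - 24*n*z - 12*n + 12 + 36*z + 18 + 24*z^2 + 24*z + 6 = -18*n^2 + n*(-24*z - 18) + 24*z^2 + 60*z + 36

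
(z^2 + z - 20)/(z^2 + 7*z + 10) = (z - 4)/(z + 2)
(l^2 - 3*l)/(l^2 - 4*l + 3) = l/(l - 1)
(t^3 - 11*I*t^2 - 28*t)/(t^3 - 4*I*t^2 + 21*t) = (t - 4*I)/(t + 3*I)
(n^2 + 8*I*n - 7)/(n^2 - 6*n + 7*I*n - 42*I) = (n + I)/(n - 6)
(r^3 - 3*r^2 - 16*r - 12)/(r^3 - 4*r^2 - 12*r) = (r + 1)/r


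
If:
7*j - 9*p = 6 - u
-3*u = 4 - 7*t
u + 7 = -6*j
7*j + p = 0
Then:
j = 13/64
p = -91/64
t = -661/224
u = -263/32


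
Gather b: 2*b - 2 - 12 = 2*b - 14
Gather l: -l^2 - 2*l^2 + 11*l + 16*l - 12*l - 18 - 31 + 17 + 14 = -3*l^2 + 15*l - 18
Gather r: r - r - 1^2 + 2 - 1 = 0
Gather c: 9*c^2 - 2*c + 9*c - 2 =9*c^2 + 7*c - 2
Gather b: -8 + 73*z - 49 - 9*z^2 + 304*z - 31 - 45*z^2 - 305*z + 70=-54*z^2 + 72*z - 18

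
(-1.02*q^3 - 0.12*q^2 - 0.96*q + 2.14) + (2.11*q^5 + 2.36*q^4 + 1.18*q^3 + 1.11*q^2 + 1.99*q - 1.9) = 2.11*q^5 + 2.36*q^4 + 0.16*q^3 + 0.99*q^2 + 1.03*q + 0.24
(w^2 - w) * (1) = w^2 - w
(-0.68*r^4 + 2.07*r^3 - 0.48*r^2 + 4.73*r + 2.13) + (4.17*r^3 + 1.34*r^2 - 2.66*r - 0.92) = -0.68*r^4 + 6.24*r^3 + 0.86*r^2 + 2.07*r + 1.21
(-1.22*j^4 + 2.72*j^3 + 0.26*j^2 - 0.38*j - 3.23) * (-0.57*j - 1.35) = 0.6954*j^5 + 0.0966*j^4 - 3.8202*j^3 - 0.1344*j^2 + 2.3541*j + 4.3605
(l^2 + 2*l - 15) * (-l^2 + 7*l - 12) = -l^4 + 5*l^3 + 17*l^2 - 129*l + 180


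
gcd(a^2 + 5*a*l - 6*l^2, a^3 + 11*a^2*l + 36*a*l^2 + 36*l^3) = a + 6*l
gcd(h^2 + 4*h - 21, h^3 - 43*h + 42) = h + 7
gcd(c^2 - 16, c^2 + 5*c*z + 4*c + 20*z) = c + 4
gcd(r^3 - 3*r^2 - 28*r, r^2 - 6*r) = r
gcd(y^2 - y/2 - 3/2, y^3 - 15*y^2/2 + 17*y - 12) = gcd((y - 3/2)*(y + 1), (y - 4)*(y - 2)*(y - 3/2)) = y - 3/2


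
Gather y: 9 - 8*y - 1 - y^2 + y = -y^2 - 7*y + 8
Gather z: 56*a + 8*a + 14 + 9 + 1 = 64*a + 24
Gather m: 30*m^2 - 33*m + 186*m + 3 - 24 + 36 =30*m^2 + 153*m + 15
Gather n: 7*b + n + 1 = 7*b + n + 1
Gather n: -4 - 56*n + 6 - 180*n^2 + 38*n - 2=-180*n^2 - 18*n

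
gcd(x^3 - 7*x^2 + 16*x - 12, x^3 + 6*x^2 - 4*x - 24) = x - 2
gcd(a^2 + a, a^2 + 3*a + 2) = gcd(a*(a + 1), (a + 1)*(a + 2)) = a + 1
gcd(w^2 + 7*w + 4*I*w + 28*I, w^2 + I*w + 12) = w + 4*I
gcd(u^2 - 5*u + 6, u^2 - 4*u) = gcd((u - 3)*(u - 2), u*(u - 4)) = 1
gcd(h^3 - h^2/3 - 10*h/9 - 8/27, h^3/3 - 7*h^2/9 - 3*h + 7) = 1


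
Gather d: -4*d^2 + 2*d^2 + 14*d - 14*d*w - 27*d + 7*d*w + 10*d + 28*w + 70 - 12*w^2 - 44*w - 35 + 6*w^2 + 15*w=-2*d^2 + d*(-7*w - 3) - 6*w^2 - w + 35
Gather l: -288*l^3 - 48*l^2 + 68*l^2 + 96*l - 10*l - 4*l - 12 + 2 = -288*l^3 + 20*l^2 + 82*l - 10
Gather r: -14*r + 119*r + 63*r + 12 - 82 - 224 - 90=168*r - 384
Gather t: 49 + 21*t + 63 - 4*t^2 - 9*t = -4*t^2 + 12*t + 112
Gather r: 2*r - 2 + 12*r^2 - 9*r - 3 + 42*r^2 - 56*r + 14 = 54*r^2 - 63*r + 9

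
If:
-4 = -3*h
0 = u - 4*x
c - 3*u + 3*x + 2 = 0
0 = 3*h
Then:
No Solution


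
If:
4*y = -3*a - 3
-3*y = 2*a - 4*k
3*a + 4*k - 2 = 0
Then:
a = 17/11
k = -29/44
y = -21/11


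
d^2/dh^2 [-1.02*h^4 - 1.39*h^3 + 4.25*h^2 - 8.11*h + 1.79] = -12.24*h^2 - 8.34*h + 8.5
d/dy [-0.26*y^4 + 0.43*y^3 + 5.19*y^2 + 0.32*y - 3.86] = -1.04*y^3 + 1.29*y^2 + 10.38*y + 0.32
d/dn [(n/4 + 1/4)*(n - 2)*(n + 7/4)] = 3*n^2/4 + 3*n/8 - 15/16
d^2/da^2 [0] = 0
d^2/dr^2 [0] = 0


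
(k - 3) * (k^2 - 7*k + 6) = k^3 - 10*k^2 + 27*k - 18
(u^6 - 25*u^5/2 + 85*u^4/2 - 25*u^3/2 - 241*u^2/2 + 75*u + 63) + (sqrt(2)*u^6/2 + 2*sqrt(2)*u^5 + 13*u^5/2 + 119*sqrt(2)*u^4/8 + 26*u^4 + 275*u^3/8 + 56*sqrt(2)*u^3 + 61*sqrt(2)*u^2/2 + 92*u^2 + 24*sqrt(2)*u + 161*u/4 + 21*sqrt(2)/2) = sqrt(2)*u^6/2 + u^6 - 6*u^5 + 2*sqrt(2)*u^5 + 119*sqrt(2)*u^4/8 + 137*u^4/2 + 175*u^3/8 + 56*sqrt(2)*u^3 - 57*u^2/2 + 61*sqrt(2)*u^2/2 + 24*sqrt(2)*u + 461*u/4 + 21*sqrt(2)/2 + 63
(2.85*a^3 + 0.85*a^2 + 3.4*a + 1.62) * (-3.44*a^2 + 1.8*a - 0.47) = -9.804*a^5 + 2.206*a^4 - 11.5055*a^3 + 0.1477*a^2 + 1.318*a - 0.7614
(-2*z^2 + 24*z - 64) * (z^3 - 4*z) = -2*z^5 + 24*z^4 - 56*z^3 - 96*z^2 + 256*z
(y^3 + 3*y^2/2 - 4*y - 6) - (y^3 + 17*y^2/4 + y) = -11*y^2/4 - 5*y - 6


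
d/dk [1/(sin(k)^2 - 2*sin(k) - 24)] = 2*(1 - sin(k))*cos(k)/((sin(k) - 6)^2*(sin(k) + 4)^2)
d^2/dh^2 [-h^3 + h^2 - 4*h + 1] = 2 - 6*h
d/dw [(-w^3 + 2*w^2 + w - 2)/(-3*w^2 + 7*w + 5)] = (3*w^4 - 14*w^3 + 2*w^2 + 8*w + 19)/(9*w^4 - 42*w^3 + 19*w^2 + 70*w + 25)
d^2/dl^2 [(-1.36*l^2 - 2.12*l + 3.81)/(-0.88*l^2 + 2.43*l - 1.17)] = (9.099904*l^3 - 26.10432*l^2 + 35.787312*l - 21.371634)/(0.681472*l^6 - 5.645376*l^5 + 18.30708*l^4 - 29.360475*l^3 + 24.340095*l^2 - 9.979281*l + 1.601613)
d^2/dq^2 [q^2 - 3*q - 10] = 2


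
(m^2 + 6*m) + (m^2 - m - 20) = 2*m^2 + 5*m - 20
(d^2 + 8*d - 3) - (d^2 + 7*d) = d - 3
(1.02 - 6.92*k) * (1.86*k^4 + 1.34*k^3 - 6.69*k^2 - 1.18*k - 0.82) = -12.8712*k^5 - 7.3756*k^4 + 47.6616*k^3 + 1.3418*k^2 + 4.4708*k - 0.8364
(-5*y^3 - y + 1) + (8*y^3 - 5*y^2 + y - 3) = 3*y^3 - 5*y^2 - 2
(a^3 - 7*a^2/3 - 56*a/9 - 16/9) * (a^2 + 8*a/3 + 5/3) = a^5 + a^4/3 - 97*a^3/9 - 601*a^2/27 - 136*a/9 - 80/27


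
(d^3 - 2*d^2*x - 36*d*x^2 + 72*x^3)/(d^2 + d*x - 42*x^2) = (d^2 + 4*d*x - 12*x^2)/(d + 7*x)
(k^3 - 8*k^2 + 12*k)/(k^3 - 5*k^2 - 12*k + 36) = k/(k + 3)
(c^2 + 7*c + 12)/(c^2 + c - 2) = (c^2 + 7*c + 12)/(c^2 + c - 2)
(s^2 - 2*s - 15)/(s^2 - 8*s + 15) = (s + 3)/(s - 3)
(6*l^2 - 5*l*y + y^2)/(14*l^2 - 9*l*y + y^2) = (-3*l + y)/(-7*l + y)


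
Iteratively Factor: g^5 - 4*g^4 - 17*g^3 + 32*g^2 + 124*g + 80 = (g + 2)*(g^4 - 6*g^3 - 5*g^2 + 42*g + 40) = (g - 4)*(g + 2)*(g^3 - 2*g^2 - 13*g - 10) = (g - 4)*(g + 2)^2*(g^2 - 4*g - 5) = (g - 4)*(g + 1)*(g + 2)^2*(g - 5)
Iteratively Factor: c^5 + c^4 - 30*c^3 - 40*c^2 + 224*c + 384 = (c - 4)*(c^4 + 5*c^3 - 10*c^2 - 80*c - 96) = (c - 4)^2*(c^3 + 9*c^2 + 26*c + 24) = (c - 4)^2*(c + 3)*(c^2 + 6*c + 8) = (c - 4)^2*(c + 3)*(c + 4)*(c + 2)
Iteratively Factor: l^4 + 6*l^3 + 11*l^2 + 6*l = (l)*(l^3 + 6*l^2 + 11*l + 6) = l*(l + 3)*(l^2 + 3*l + 2) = l*(l + 1)*(l + 3)*(l + 2)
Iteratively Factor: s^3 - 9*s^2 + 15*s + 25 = (s - 5)*(s^2 - 4*s - 5) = (s - 5)*(s + 1)*(s - 5)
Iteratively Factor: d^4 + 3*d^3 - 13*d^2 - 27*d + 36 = (d + 4)*(d^3 - d^2 - 9*d + 9) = (d - 3)*(d + 4)*(d^2 + 2*d - 3) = (d - 3)*(d - 1)*(d + 4)*(d + 3)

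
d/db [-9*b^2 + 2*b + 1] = 2 - 18*b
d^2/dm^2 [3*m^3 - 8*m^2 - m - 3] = 18*m - 16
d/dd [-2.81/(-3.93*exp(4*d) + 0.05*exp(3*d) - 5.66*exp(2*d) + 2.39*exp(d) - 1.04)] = (-44.1732*exp(3*d) + 0.4215*exp(2*d) - 31.8092*exp(d) + 6.7159)*exp(d)/(3.93*exp(4*d) - 0.05*exp(3*d) + 5.66*exp(2*d) - 2.39*exp(d) + 1.04)^2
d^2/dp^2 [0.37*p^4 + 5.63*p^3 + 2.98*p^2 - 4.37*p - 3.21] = 4.44*p^2 + 33.78*p + 5.96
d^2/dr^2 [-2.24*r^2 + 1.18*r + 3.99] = -4.48000000000000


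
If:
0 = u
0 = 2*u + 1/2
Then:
No Solution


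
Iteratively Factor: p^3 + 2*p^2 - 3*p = (p)*(p^2 + 2*p - 3) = p*(p - 1)*(p + 3)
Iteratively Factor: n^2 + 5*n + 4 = (n + 4)*(n + 1)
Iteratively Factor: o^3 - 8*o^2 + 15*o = (o)*(o^2 - 8*o + 15) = o*(o - 5)*(o - 3)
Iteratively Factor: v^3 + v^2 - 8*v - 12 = (v + 2)*(v^2 - v - 6) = (v - 3)*(v + 2)*(v + 2)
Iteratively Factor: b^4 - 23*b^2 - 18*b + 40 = (b - 5)*(b^3 + 5*b^2 + 2*b - 8) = (b - 5)*(b - 1)*(b^2 + 6*b + 8) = (b - 5)*(b - 1)*(b + 4)*(b + 2)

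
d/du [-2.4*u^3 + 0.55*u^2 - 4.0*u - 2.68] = -7.2*u^2 + 1.1*u - 4.0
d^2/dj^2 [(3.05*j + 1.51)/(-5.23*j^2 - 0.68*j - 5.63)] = (-(3.05*j + 1.51)*(10.46*j + 0.68)*(20.92*j + 1.36) + (95.709*j + 19.9426)*(5.23*j^2 + 0.68*j + 5.63))/(5.23*j^2 + 0.68*j + 5.63)^3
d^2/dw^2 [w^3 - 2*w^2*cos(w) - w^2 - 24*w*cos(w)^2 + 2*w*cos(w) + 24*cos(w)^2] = 2*w^2*cos(w) + 8*w*sin(w) - 2*w*cos(w) + 48*w*cos(2*w) + 6*w - 4*sqrt(2)*sin(w + pi/4) - 48*sqrt(2)*cos(2*w + pi/4) - 2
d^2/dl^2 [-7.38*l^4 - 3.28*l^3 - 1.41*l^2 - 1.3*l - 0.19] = -88.56*l^2 - 19.68*l - 2.82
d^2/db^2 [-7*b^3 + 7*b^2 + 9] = 14 - 42*b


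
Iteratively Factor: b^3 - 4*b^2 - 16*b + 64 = (b - 4)*(b^2 - 16) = (b - 4)*(b + 4)*(b - 4)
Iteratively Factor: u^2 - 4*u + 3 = (u - 1)*(u - 3)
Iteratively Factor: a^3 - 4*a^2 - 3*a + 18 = (a - 3)*(a^2 - a - 6) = (a - 3)*(a + 2)*(a - 3)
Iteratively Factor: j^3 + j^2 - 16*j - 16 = (j - 4)*(j^2 + 5*j + 4) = (j - 4)*(j + 1)*(j + 4)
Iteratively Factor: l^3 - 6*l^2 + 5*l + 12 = (l - 3)*(l^2 - 3*l - 4) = (l - 3)*(l + 1)*(l - 4)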